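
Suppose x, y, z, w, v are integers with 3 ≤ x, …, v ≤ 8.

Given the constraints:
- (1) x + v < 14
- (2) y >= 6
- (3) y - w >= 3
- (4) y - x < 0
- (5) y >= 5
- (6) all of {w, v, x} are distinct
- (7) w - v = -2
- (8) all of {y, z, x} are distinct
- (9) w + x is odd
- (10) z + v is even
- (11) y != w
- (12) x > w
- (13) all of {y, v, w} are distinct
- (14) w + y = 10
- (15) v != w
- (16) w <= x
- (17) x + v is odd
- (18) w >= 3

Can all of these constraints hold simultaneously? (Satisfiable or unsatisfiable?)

Try x = 8, y = 7, z = 3, w = 3, v = 5.
Check constraint 1: x + v = 13; constraint 3: y - w = 4. The remaining constraints are straightforward to verify.

Satisfiable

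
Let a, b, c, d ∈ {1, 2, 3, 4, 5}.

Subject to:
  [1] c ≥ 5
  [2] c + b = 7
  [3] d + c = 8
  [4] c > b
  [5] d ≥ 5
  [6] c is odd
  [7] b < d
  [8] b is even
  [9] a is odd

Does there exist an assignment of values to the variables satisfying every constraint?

From constraint 5: d ≥ 5. From constraint 1: c ≥ 5. Hence d + c ≥ 10. But constraint 3 requires d + c = 8, and 8 < 10. Contradiction.

Unsatisfiable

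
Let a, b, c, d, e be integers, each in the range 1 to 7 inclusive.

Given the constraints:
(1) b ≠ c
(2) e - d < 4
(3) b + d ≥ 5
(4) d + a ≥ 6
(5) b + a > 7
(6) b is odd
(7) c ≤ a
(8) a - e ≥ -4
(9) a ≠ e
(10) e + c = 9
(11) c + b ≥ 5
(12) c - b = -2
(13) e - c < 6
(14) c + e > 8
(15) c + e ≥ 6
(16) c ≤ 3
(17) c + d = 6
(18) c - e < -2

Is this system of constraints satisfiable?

Setting (a, b, c, d, e) = (4, 5, 3, 3, 6) satisfies everything: constraint 2: e - d = 3; constraint 3: b + d = 8; constraint 4: d + a = 7, and the others follow.

Satisfiable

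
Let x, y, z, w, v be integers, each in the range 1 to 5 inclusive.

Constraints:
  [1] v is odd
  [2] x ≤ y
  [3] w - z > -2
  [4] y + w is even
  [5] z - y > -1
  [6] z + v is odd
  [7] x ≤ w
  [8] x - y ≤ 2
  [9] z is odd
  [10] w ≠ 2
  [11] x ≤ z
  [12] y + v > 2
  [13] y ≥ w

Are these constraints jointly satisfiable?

Constraint 9 makes z odd and constraint 1 makes v odd, so z + v must be even. Constraint 6 says z + v is odd — contradiction.

Unsatisfiable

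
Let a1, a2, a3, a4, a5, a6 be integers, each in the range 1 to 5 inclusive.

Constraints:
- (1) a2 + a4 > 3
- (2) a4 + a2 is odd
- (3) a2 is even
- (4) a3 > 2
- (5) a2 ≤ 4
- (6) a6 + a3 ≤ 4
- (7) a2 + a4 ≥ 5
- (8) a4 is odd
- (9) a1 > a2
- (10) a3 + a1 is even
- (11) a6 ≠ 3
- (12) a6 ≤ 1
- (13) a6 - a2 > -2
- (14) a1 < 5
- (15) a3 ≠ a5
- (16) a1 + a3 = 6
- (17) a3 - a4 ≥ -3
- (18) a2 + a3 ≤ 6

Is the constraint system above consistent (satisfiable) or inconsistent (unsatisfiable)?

Satisfiable

Try a1 = 3, a2 = 2, a3 = 3, a4 = 3, a5 = 1, a6 = 1.
Check constraint 1: a2 + a4 = 5; constraint 6: a6 + a3 = 4. The remaining constraints are straightforward to verify.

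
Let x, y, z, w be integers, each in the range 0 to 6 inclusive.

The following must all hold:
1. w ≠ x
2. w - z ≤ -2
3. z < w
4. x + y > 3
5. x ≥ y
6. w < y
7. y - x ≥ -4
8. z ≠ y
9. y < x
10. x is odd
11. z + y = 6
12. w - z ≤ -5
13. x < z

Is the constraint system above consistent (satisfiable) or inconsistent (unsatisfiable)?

Constraints 3, 6, 9, and 13 give z < w, w < y, y < x, x < z. Chaining: z < w < y < x < z, which forces z < z — impossible.

Unsatisfiable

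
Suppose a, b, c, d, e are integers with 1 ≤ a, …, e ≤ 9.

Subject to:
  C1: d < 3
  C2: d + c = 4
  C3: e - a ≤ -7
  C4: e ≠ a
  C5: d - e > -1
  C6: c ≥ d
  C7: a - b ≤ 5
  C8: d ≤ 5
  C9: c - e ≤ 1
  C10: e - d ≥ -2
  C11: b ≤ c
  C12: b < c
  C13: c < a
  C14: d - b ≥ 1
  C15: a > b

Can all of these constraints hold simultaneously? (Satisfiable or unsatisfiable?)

Constraints 3, 7, 10, and 14 give a − e ≥ 7, e − d ≥ -2, d − b ≥ 1, b − a ≥ -5.
Adding all 4 inequalities: the left sides telescope to 0, and the right sides sum to 7 + (-2) + 1 + (-5) = 1. So 0 ≥ 1, which is false.

Unsatisfiable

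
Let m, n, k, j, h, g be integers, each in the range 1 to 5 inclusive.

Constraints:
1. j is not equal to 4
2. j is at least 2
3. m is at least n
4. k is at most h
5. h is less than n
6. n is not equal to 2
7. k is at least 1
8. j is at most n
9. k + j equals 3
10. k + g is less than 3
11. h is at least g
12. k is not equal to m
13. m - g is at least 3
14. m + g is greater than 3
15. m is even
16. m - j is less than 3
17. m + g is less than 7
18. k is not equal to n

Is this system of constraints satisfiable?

Satisfiable

One satisfying assignment is m = 4, n = 4, k = 1, j = 2, h = 2, g = 1.
For the less obvious constraints — constraint 9: k + j = 3; constraint 10: k + g = 2; constraint 13: m - g = 3 — and the others hold by inspection.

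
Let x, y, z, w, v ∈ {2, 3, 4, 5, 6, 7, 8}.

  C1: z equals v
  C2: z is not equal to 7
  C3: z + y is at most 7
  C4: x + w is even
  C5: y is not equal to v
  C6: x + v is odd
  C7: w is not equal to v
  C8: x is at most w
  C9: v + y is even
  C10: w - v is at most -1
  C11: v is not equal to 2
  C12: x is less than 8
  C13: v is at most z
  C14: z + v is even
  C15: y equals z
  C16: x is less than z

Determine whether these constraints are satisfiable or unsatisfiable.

From constraints 1 and 15, y = z = v, so y = v. But constraint 5 says y ≠ v. Contradiction.

Unsatisfiable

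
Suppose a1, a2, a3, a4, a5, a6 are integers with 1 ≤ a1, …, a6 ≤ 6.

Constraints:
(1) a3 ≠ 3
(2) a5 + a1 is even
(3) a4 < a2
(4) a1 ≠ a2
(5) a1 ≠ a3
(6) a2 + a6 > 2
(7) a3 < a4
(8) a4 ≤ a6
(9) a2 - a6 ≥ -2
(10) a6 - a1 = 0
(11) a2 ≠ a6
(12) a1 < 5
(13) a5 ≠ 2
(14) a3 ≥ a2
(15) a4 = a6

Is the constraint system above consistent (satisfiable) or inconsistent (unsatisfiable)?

Unsatisfiable

Constraints 3, 7, and 14 give a4 < a2, a2 ≤ a3, a3 < a4. Chaining: a4 < a2 ≤ a3 < a4, which forces a4 < a4 — impossible.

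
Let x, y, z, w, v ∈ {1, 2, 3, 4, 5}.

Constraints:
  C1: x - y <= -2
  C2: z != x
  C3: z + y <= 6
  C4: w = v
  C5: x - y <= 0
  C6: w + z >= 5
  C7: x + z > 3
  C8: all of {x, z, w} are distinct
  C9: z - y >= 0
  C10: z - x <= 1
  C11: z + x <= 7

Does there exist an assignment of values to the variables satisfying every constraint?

Unsatisfiable

Constraints 1, 9, and 10 give y − x ≥ 2, x − z ≥ -1, z − y ≥ 0.
Adding all 3 inequalities: the left sides telescope to 0, and the right sides sum to 2 + (-1) + 0 = 1. So 0 ≥ 1, which is false.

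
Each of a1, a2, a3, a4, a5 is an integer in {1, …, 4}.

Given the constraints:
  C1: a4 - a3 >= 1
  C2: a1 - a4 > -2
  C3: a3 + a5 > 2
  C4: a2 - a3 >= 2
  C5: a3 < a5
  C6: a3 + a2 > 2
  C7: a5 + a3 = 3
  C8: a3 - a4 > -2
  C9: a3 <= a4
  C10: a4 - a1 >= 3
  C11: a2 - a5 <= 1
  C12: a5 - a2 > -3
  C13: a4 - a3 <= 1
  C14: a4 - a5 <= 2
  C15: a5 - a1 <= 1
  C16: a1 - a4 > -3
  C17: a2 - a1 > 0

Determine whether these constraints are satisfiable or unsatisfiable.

Constraints 4, 10, 11, 13, and 15 give a1 − a5 ≥ -1, a5 − a2 ≥ -1, a2 − a3 ≥ 2, a3 − a4 ≥ -1, a4 − a1 ≥ 3.
Adding all 5 inequalities: the left sides telescope to 0, and the right sides sum to (-1) + (-1) + 2 + (-1) + 3 = 2. So 0 ≥ 2, which is false.

Unsatisfiable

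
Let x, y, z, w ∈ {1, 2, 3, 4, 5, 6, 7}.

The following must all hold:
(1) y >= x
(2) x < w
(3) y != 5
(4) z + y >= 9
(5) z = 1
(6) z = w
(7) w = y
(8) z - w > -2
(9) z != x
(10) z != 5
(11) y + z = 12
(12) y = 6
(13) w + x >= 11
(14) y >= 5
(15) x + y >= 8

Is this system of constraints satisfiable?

Unsatisfiable

Constraint 5 fixes z = 1 and constraint 12 fixes y = 6. Constraints 6 and 7 give z = w = y, so z = y. But 1 ≠ 6 — contradiction.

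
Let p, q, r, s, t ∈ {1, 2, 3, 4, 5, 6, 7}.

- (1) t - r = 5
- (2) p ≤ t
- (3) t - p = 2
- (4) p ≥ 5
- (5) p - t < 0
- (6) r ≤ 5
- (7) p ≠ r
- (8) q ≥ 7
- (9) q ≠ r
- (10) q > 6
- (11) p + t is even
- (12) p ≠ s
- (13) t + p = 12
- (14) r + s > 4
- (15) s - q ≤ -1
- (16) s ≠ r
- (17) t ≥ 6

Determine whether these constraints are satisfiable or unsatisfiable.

One satisfying assignment is p = 5, q = 7, r = 2, s = 4, t = 7.
For the less obvious constraints — constraint 1: t - r = 5; constraint 3: t - p = 2 — and the others hold by inspection.

Satisfiable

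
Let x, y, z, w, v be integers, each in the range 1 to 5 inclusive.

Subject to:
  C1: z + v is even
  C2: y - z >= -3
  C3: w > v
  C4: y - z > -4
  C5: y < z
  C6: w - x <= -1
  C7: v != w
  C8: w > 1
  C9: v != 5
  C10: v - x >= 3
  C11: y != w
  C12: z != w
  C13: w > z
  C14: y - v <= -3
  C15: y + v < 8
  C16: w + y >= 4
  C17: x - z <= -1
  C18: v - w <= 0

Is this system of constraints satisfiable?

Unsatisfiable

Constraints 2, 6, 14, 17, and 18 give w − v ≥ 0, v − y ≥ 3, y − z ≥ -3, z − x ≥ 1, x − w ≥ 1.
Adding all 5 inequalities: the left sides telescope to 0, and the right sides sum to 0 + 3 + (-3) + 1 + 1 = 2. So 0 ≥ 2, which is false.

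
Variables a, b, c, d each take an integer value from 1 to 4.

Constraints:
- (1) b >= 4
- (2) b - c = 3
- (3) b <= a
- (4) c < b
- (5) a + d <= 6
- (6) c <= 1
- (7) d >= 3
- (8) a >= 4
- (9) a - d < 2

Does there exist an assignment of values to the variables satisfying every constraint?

From constraints 1 and 3: a ≥ b ≥ 4. From constraint 7: d ≥ 3. Hence a + d ≥ 7. But constraint 5 requires a + d ≤ 6, and 6 < 7. Contradiction.

Unsatisfiable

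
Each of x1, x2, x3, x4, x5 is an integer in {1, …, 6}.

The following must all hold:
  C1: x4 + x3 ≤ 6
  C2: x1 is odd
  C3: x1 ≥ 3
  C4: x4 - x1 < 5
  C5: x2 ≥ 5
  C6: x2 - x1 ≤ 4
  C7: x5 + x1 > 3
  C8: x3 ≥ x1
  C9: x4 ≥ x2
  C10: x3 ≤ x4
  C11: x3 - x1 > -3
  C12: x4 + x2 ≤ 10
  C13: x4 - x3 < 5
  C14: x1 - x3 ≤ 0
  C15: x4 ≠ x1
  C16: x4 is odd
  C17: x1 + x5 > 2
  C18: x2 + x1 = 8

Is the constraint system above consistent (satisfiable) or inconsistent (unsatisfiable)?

From constraints 5 and 9: x4 ≥ x2 ≥ 5. From constraints 3 and 8: x3 ≥ x1 ≥ 3. Hence x4 + x3 ≥ 8. But constraint 1 requires x4 + x3 ≤ 6, and 6 < 8. Contradiction.

Unsatisfiable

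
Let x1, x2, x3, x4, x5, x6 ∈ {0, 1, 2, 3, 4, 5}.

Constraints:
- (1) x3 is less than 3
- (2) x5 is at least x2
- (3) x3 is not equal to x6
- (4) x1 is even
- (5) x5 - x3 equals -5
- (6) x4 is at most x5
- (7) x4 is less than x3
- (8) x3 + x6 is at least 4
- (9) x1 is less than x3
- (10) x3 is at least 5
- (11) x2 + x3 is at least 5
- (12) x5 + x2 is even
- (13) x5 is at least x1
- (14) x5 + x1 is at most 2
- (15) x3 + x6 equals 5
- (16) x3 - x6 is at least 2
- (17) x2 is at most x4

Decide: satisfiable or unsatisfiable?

Unsatisfiable

From constraint 10: x3 ≥ 5. From constraint 1: x3 ≤ 2. But 2 < 5, so no value of x3 works.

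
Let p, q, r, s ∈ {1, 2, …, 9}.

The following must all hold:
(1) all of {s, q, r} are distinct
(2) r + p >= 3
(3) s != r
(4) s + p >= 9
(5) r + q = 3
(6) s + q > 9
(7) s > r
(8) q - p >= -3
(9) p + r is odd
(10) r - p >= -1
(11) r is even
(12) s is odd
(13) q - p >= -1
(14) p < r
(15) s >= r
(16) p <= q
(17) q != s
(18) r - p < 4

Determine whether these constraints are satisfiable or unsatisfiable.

Satisfiable

The assignment p = 1, q = 1, r = 2, s = 9 works:
  constraint 2 holds since r + p = 3.
  constraint 4 holds since s + p = 10.
  constraint 5 holds since r + q = 3.
The rest check out directly.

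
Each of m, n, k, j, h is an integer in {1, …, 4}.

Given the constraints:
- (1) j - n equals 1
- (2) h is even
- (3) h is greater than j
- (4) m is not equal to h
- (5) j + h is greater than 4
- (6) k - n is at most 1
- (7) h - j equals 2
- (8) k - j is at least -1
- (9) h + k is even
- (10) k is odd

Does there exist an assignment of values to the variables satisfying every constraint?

Unsatisfiable

Constraint 2 makes h even and constraint 10 makes k odd, so h + k must be odd. Constraint 9 says h + k is even — contradiction.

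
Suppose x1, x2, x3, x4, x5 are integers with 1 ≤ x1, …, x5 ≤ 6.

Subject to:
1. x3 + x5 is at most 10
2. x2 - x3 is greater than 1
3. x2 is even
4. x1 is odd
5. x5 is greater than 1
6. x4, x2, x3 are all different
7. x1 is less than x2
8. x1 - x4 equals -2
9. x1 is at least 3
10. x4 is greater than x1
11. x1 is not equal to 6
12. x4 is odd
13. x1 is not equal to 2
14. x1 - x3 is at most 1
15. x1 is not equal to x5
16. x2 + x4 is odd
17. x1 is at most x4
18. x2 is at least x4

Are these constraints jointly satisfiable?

Satisfiable

Setting (x1, x2, x3, x4, x5) = (3, 6, 3, 5, 6) satisfies everything: constraint 1: x3 + x5 = 9; constraint 2: x2 - x3 = 3; constraint 8: x1 - x4 = -2, and the others follow.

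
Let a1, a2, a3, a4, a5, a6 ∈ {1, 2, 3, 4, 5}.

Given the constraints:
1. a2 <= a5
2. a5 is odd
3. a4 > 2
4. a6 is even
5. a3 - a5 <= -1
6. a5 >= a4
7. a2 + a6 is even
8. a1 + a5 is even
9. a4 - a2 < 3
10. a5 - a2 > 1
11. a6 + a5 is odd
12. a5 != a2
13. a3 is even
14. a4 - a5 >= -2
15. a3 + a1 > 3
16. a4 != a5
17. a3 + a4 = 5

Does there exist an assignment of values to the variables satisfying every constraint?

Take a1 = 3, a2 = 2, a3 = 2, a4 = 3, a5 = 5, a6 = 4. Then constraint 5: a3 - a5 = -3; constraint 9: a4 - a2 = 1; constraint 10: a5 - a2 = 3, and every other listed constraint is also met.

Satisfiable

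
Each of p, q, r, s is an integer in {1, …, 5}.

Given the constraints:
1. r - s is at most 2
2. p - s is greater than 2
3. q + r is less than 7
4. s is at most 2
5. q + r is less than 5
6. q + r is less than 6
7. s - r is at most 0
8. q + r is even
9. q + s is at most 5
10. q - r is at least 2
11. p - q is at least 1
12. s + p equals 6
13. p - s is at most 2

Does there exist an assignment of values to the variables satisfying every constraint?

Constraints 7, 10, 11, and 13 give q − r ≥ 2, r − s ≥ 0, s − p ≥ -2, p − q ≥ 1.
Adding all 4 inequalities: the left sides telescope to 0, and the right sides sum to 2 + 0 + (-2) + 1 = 1. So 0 ≥ 1, which is false.

Unsatisfiable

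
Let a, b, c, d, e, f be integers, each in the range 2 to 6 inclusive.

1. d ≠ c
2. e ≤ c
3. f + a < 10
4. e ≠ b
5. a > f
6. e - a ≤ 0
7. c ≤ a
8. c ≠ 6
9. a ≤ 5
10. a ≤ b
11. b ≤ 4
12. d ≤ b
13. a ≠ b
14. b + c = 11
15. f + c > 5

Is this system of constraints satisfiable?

From constraint 11: b ≤ 4. From constraints 7 and 9: c ≤ a ≤ 5. Hence b + c ≤ 9. But constraint 14 requires b + c = 11, and 11 > 9. Contradiction.

Unsatisfiable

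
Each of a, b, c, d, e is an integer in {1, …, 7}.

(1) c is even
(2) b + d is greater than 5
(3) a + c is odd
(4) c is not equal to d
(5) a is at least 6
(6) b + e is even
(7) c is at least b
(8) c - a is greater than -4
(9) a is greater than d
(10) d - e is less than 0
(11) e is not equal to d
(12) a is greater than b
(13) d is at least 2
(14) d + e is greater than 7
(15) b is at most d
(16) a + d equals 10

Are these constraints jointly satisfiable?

Take a = 7, b = 3, c = 6, d = 3, e = 5. Then constraint 2: b + d = 6; constraint 8: c - a = -1, and every other listed constraint is also met.

Satisfiable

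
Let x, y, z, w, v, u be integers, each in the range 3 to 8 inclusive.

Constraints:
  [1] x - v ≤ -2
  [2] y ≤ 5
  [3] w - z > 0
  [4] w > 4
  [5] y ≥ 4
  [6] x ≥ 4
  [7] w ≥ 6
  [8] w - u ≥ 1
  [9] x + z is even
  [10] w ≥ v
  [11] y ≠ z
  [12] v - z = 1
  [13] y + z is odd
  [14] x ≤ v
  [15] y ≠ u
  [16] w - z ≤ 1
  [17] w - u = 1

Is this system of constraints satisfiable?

One satisfying assignment is x = 5, y = 4, z = 7, w = 8, v = 8, u = 7.
For the less obvious constraints — constraint 1: x - v = -3; constraint 3: w - z = 1; constraint 8: w - u = 1 — and the others hold by inspection.

Satisfiable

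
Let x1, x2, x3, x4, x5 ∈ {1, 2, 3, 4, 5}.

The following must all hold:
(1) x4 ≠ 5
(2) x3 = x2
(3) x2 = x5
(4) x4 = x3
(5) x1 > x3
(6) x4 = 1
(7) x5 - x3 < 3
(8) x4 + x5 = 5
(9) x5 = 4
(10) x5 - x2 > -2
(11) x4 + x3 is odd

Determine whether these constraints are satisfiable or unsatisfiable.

Unsatisfiable

Constraint 6 fixes x4 = 1 and constraint 9 fixes x5 = 4. Constraints 2, 3, and 4 give x4 = x3 = x2 = x5, so x4 = x5. But 1 ≠ 4 — contradiction.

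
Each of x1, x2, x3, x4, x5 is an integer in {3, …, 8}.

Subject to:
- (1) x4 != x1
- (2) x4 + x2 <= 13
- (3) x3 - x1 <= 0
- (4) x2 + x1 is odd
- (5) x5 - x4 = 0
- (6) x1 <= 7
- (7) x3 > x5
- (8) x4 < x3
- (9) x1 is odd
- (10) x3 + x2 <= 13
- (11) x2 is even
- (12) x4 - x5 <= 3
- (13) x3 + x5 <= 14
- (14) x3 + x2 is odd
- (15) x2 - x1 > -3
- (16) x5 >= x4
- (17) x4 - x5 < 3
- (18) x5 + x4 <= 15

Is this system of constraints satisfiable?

The assignment x1 = 7, x2 = 6, x3 = 7, x4 = 6, x5 = 6 works:
  constraint 2 holds since x4 + x2 = 12.
  constraint 3 holds since x3 - x1 = 0.
The rest check out directly.

Satisfiable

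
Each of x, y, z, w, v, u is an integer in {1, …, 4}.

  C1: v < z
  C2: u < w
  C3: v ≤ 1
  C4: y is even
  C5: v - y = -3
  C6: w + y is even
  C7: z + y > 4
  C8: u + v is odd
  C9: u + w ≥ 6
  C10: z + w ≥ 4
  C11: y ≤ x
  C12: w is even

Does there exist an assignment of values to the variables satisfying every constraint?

Setting (x, y, z, w, v, u) = (4, 4, 3, 4, 1, 2) satisfies everything: constraint 5: v - y = -3; constraint 7: z + y = 7; constraint 9: u + w = 6, and the others follow.

Satisfiable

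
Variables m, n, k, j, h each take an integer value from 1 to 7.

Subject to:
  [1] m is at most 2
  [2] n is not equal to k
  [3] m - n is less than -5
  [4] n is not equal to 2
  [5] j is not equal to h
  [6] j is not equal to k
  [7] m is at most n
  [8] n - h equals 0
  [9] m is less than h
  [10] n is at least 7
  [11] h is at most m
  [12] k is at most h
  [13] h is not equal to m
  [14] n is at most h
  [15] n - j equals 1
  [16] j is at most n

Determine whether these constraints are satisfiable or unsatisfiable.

Unsatisfiable

From constraints 10 and 14: h ≥ n and n ≥ 7, so h ≥ 7. From constraints 1 and 11: h ≤ m and m ≤ 2, so h ≤ 2. But 2 < 7, so no value of h works.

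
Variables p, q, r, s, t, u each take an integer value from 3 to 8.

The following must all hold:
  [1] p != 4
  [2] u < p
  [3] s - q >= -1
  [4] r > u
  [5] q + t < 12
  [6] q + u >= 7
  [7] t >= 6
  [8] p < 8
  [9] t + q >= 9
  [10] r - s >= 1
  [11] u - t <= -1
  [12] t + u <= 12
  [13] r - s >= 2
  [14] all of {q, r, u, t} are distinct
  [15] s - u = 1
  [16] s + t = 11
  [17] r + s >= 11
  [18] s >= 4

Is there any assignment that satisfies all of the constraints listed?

Take p = 5, q = 5, r = 8, s = 5, t = 6, u = 4. Then constraint 3: s - q = 0; constraint 5: q + t = 11; constraint 6: q + u = 9, and every other listed constraint is also met.

Satisfiable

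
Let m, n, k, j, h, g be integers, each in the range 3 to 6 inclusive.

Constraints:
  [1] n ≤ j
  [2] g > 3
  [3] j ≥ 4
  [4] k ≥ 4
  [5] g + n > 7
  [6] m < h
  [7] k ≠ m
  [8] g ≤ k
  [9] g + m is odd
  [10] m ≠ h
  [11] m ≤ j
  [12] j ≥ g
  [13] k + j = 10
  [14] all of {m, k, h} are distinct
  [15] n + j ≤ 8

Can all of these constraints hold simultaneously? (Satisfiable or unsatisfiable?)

Take m = 4, n = 3, k = 5, j = 5, h = 6, g = 5. Then constraint 5: g + n = 8; constraint 13: k + j = 10; constraint 15: n + j = 8, and every other listed constraint is also met.

Satisfiable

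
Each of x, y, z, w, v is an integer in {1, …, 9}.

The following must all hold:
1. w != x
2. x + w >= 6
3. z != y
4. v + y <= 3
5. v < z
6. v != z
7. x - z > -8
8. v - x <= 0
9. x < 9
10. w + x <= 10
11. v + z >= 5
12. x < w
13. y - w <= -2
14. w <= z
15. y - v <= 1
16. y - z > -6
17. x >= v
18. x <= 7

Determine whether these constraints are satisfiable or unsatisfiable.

Satisfiable

Take x = 1, y = 1, z = 6, w = 6, v = 1. Then constraint 2: x + w = 7; constraint 4: v + y = 2; constraint 7: x - z = -5, and every other listed constraint is also met.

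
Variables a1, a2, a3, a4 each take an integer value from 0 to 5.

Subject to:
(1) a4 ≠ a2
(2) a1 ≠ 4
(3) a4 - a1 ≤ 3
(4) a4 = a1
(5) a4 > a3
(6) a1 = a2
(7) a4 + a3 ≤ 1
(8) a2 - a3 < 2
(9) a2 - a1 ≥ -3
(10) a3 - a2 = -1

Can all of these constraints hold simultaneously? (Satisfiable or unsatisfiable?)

From constraints 4 and 6, a4 = a1 = a2, so a4 = a2. But constraint 1 says a4 ≠ a2. Contradiction.

Unsatisfiable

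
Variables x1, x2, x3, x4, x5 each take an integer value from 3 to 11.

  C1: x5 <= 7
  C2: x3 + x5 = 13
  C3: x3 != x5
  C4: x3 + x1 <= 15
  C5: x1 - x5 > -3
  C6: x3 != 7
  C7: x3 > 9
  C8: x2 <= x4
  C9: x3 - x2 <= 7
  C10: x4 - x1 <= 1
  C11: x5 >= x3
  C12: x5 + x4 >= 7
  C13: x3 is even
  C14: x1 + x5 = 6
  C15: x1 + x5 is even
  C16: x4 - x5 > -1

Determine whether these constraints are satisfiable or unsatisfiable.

Unsatisfiable

From constraint 7: x3 ≥ 10. From constraints 1 and 11: x3 ≤ x5 and x5 ≤ 7, so x3 ≤ 7. But 7 < 10, so no value of x3 works.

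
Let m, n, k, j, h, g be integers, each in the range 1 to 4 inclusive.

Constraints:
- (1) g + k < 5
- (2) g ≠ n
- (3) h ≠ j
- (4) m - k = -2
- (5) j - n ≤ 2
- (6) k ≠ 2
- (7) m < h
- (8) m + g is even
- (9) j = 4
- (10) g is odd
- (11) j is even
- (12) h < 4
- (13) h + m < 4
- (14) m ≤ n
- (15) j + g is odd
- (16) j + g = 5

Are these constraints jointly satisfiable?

Satisfiable

The assignment m = 1, n = 2, k = 3, j = 4, h = 2, g = 1 works:
  constraint 1 holds since g + k = 4.
  constraint 4 holds since m - k = -2.
The rest check out directly.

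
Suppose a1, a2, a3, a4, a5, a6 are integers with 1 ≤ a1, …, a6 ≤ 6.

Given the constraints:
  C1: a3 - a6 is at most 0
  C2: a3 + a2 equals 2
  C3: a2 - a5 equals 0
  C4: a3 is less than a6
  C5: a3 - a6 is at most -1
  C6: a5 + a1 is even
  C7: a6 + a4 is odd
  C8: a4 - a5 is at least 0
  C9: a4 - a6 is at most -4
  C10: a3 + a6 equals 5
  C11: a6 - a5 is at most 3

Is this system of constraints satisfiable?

Constraints 8, 9, and 11 give a5 − a6 ≥ -3, a6 − a4 ≥ 4, a4 − a5 ≥ 0.
Adding all 3 inequalities: the left sides telescope to 0, and the right sides sum to (-3) + 4 + 0 = 1. So 0 ≥ 1, which is false.

Unsatisfiable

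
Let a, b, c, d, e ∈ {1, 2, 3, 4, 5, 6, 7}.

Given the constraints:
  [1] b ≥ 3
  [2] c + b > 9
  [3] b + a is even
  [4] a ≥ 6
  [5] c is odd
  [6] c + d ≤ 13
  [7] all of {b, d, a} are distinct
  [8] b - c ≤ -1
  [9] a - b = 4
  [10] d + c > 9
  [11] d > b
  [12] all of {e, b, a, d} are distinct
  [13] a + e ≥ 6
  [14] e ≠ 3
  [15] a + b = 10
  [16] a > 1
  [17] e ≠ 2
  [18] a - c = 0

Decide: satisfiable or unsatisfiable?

The assignment a = 7, b = 3, c = 7, d = 5, e = 1 works:
  constraint 2 holds since c + b = 10.
  constraint 6 holds since c + d = 12.
The rest check out directly.

Satisfiable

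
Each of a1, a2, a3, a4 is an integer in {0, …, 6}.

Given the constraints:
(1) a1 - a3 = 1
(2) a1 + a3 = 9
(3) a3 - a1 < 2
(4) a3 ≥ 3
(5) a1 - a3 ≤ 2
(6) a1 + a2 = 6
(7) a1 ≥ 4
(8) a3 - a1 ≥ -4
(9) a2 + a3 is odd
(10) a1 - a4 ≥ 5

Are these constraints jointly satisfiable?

Setting (a1, a2, a3, a4) = (5, 1, 4, 0) satisfies everything: constraint 1: a1 - a3 = 1; constraint 2: a1 + a3 = 9; constraint 3: a3 - a1 = -1, and the others follow.

Satisfiable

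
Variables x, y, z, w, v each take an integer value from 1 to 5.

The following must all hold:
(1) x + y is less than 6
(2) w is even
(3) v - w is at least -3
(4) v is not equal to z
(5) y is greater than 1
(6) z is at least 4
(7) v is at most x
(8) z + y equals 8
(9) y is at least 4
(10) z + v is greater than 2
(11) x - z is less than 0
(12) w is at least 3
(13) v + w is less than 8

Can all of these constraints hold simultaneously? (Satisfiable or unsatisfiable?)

Satisfiable

Take x = 1, y = 4, z = 4, w = 4, v = 1. Then constraint 1: x + y = 5; constraint 3: v - w = -3, and every other listed constraint is also met.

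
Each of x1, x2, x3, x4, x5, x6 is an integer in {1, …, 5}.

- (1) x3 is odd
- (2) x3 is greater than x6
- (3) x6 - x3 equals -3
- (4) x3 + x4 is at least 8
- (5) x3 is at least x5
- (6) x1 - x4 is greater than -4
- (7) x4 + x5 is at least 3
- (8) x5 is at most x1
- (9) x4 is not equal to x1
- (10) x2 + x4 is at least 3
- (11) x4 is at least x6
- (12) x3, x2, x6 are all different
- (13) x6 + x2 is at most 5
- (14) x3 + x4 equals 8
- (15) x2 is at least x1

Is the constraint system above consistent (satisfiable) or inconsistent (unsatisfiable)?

Satisfiable

Try x1 = 1, x2 = 1, x3 = 5, x4 = 3, x5 = 1, x6 = 2.
Check constraint 3: x6 - x3 = -3; constraint 4: x3 + x4 = 8. The remaining constraints are straightforward to verify.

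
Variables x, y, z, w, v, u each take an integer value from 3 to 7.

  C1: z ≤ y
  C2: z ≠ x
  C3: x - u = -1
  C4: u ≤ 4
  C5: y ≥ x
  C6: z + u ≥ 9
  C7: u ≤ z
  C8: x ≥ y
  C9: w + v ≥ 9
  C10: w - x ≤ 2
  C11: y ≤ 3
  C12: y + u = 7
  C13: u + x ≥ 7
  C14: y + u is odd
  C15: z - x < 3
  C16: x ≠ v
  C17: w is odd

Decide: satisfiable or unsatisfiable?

From constraints 1 and 11: z ≤ y ≤ 3. From constraint 4: u ≤ 4. Hence z + u ≤ 7. But constraint 6 requires z + u ≥ 9, and 9 > 7. Contradiction.

Unsatisfiable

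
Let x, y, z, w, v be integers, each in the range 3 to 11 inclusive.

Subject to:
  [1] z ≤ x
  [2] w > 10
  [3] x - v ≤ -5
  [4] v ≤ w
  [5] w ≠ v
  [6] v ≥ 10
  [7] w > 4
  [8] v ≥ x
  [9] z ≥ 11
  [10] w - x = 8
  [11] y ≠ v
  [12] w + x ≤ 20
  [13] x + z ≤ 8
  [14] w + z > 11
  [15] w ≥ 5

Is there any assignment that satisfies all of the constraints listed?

Unsatisfiable

From constraints 4 and 6: w ≥ v ≥ 10. From constraints 1 and 9: x ≥ z ≥ 11. Hence w + x ≥ 21. But constraint 12 requires w + x ≤ 20, and 20 < 21. Contradiction.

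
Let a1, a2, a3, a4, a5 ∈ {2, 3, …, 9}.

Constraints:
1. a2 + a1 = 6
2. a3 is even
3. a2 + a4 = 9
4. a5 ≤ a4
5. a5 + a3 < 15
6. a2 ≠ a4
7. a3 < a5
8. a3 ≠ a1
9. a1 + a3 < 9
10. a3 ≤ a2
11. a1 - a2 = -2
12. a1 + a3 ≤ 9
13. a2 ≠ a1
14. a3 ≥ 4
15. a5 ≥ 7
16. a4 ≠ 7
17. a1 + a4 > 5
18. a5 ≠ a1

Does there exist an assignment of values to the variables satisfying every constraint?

From constraints 10 and 14: a2 ≥ a3 ≥ 4. From constraints 4 and 15: a4 ≥ a5 ≥ 7. Hence a2 + a4 ≥ 11. But constraint 3 requires a2 + a4 = 9, and 9 < 11. Contradiction.

Unsatisfiable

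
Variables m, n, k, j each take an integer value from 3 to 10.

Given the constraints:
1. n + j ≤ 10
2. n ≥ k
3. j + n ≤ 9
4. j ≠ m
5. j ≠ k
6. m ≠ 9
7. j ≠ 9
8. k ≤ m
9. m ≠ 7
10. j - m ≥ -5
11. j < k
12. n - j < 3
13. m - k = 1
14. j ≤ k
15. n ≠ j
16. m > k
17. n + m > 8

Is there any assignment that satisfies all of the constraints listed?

The assignment m = 5, n = 5, k = 4, j = 3 works:
  constraint 1 holds since n + j = 8.
  constraint 3 holds since j + n = 8.
  constraint 10 holds since j - m = -2.
The rest check out directly.

Satisfiable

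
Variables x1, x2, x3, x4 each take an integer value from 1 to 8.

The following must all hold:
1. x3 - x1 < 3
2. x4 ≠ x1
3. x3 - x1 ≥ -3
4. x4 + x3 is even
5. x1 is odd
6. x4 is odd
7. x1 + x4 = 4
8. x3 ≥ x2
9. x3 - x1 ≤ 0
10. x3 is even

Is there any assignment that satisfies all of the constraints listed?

Unsatisfiable

Constraint 6 makes x4 odd and constraint 10 makes x3 even, so x4 + x3 must be odd. Constraint 4 says x4 + x3 is even — contradiction.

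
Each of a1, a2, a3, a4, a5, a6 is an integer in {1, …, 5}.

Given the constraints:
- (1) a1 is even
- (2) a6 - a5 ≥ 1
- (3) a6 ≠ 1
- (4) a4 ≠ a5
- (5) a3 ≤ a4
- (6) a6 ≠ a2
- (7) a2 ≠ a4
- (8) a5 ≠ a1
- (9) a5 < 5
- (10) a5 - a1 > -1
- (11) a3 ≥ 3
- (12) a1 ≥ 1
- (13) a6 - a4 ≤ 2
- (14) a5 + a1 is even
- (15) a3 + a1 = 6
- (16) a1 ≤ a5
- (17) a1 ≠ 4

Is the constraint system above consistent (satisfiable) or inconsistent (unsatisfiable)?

The assignment a1 = 2, a2 = 4, a3 = 4, a4 = 5, a5 = 4, a6 = 5 works:
  constraint 2 holds since a6 - a5 = 1.
  constraint 10 holds since a5 - a1 = 2.
  constraint 13 holds since a6 - a4 = 0.
The rest check out directly.

Satisfiable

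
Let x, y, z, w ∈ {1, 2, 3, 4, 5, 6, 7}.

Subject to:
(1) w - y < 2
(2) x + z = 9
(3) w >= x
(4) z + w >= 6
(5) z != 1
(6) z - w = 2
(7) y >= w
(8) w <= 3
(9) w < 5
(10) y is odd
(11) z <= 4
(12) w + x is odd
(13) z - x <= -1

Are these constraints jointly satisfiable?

Unsatisfiable

From constraints 3 and 8: x ≤ w ≤ 3. From constraint 11: z ≤ 4. Hence x + z ≤ 7. But constraint 2 requires x + z = 9, and 9 > 7. Contradiction.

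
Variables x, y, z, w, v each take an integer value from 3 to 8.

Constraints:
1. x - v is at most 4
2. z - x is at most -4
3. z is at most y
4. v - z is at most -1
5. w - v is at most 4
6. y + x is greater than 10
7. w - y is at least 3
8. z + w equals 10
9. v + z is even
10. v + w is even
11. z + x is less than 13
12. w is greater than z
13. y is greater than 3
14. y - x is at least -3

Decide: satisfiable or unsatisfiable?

Constraints 2, 4, 5, 7, and 14 give x − z ≥ 4, z − v ≥ 1, v − w ≥ -4, w − y ≥ 3, y − x ≥ -3.
Adding all 5 inequalities: the left sides telescope to 0, and the right sides sum to 4 + 1 + (-4) + 3 + (-3) = 1. So 0 ≥ 1, which is false.

Unsatisfiable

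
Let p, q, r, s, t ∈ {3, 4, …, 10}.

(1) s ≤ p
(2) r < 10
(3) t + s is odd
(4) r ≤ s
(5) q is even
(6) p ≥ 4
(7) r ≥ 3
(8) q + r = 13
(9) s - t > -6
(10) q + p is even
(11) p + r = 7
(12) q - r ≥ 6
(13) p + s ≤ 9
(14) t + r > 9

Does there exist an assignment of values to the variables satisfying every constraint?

Satisfiable

Take p = 4, q = 10, r = 3, s = 4, t = 9. Then constraint 8: q + r = 13; constraint 9: s - t = -5, and every other listed constraint is also met.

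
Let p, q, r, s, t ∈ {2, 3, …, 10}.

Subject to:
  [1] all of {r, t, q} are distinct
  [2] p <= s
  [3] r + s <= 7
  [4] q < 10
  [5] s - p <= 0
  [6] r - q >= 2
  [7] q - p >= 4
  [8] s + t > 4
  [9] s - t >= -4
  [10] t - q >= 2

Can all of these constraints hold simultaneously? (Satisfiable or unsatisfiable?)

Constraints 5, 7, 9, and 10 give s − t ≥ -4, t − q ≥ 2, q − p ≥ 4, p − s ≥ 0.
Adding all 4 inequalities: the left sides telescope to 0, and the right sides sum to (-4) + 2 + 4 + 0 = 2. So 0 ≥ 2, which is false.

Unsatisfiable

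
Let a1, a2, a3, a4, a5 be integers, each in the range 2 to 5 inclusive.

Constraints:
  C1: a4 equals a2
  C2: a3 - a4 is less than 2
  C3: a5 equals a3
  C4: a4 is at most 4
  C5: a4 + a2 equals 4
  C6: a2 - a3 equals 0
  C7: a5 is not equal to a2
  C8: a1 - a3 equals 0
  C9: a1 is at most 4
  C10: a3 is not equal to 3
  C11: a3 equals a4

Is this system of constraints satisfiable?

From constraints 1, 3, and 11, a5 = a3 = a4 = a2, so a5 = a2. But constraint 7 says a5 ≠ a2. Contradiction.

Unsatisfiable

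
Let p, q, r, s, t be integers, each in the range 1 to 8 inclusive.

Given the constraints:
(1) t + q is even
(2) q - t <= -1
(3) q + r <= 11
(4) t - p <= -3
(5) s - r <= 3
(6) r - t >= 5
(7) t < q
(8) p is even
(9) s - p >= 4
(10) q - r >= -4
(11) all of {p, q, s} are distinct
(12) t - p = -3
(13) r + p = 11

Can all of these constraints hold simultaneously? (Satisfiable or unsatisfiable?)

Constraints 2, 4, 5, 9, and 10 give r − s ≥ -3, s − p ≥ 4, p − t ≥ 3, t − q ≥ 1, q − r ≥ -4.
Adding all 5 inequalities: the left sides telescope to 0, and the right sides sum to (-3) + 4 + 3 + 1 + (-4) = 1. So 0 ≥ 1, which is false.

Unsatisfiable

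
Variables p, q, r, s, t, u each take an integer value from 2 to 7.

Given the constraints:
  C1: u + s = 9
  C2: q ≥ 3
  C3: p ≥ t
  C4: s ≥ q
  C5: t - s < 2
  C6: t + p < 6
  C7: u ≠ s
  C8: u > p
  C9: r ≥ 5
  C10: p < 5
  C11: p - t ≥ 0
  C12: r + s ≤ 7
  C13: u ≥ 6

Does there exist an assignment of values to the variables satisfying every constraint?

From constraint 9: r ≥ 5. From constraints 2 and 4: s ≥ q ≥ 3. Hence r + s ≥ 8. But constraint 12 requires r + s ≤ 7, and 7 < 8. Contradiction.

Unsatisfiable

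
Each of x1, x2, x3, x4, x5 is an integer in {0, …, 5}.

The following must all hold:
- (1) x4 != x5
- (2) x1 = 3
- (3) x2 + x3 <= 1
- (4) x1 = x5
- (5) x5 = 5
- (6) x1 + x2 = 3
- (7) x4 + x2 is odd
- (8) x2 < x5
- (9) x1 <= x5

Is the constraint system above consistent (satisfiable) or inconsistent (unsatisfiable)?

Constraint 2 fixes x1 = 3 and constraint 5 fixes x5 = 5, but constraint 4 requires x1 = x5. Since 3 ≠ 5, contradiction.

Unsatisfiable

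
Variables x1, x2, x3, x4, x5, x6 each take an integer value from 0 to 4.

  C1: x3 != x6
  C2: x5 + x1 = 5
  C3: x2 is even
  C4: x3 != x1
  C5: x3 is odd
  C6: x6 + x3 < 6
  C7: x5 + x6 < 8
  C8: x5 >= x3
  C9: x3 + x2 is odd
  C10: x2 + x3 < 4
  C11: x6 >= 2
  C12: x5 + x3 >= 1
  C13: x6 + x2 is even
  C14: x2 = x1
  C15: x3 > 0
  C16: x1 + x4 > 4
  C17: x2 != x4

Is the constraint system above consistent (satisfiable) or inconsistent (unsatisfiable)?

Satisfiable

Setting (x1, x2, x3, x4, x5, x6) = (2, 2, 1, 3, 3, 4) satisfies everything: constraint 2: x5 + x1 = 5; constraint 6: x6 + x3 = 5; constraint 7: x5 + x6 = 7, and the others follow.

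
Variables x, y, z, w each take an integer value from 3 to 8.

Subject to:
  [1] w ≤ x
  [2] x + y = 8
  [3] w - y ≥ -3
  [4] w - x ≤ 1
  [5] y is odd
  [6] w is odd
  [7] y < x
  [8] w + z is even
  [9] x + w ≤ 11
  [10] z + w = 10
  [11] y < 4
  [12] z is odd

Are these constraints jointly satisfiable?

Satisfiable

The assignment x = 5, y = 3, z = 7, w = 3 works:
  constraint 2 holds since x + y = 8.
  constraint 3 holds since w - y = 0.
  constraint 4 holds since w - x = -2.
The rest check out directly.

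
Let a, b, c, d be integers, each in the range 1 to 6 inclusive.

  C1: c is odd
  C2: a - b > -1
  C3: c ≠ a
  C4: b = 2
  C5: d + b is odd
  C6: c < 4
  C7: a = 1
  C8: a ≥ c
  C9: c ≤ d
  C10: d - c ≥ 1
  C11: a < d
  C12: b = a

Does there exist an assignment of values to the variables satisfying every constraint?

Unsatisfiable

Constraint 4 fixes b = 2 and constraint 7 fixes a = 1, but constraint 12 requires b = a. Since 2 ≠ 1, contradiction.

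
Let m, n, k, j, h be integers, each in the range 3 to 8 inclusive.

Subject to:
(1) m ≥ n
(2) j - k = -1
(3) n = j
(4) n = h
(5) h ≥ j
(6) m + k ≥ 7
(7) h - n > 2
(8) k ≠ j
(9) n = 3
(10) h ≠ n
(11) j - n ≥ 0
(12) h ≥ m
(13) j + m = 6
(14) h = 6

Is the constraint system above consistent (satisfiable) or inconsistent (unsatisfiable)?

Unsatisfiable

Constraint 9 fixes n = 3 and constraint 14 fixes h = 6, but constraint 4 requires n = h. Since 3 ≠ 6, contradiction.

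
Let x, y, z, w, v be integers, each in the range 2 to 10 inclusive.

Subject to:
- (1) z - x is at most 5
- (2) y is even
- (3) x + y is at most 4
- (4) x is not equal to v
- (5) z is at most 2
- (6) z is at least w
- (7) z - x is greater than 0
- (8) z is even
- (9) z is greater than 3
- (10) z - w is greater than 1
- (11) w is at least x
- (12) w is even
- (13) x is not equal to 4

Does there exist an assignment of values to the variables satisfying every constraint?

From constraint 9: z ≥ 4. From constraint 5: z ≤ 2. But 2 < 4, so no value of z works.

Unsatisfiable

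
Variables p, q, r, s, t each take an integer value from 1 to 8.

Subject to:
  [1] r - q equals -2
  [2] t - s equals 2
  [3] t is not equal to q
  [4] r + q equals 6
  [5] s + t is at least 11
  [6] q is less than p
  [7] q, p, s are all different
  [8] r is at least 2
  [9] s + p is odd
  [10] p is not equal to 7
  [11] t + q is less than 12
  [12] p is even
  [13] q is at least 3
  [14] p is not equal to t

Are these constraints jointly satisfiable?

Take p = 6, q = 4, r = 2, s = 5, t = 7. Then constraint 1: r - q = -2; constraint 2: t - s = 2; constraint 4: r + q = 6, and every other listed constraint is also met.

Satisfiable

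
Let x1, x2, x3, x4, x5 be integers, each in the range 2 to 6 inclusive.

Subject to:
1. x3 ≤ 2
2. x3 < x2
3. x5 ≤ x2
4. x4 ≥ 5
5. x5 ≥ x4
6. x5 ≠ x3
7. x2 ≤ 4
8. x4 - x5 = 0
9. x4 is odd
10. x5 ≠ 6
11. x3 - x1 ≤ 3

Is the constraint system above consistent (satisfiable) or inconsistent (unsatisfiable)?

Unsatisfiable

From constraints 4 and 5: x5 ≥ x4 and x4 ≥ 5, so x5 ≥ 5. From constraints 3 and 7: x5 ≤ x2 and x2 ≤ 4, so x5 ≤ 4. But 4 < 5, so no value of x5 works.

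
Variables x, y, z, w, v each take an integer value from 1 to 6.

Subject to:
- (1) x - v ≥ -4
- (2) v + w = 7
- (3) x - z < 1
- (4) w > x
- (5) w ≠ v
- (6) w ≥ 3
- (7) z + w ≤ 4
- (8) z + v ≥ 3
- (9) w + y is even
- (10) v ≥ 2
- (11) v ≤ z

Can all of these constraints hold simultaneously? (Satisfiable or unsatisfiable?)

From constraints 10 and 11: z ≥ v ≥ 2. From constraint 6: w ≥ 3. Hence z + w ≥ 5. But constraint 7 requires z + w ≤ 4, and 4 < 5. Contradiction.

Unsatisfiable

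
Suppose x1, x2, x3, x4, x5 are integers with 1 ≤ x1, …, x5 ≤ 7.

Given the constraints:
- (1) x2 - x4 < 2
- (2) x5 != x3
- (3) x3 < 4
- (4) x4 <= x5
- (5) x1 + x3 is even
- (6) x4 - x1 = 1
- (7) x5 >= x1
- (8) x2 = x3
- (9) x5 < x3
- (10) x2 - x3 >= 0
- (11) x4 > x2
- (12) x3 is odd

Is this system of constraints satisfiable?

Constraints 4, 9, 10, and 11 give x2 < x4, x4 ≤ x5, x5 < x3, x3 ≤ x2. Chaining: x2 < x4 ≤ x5 < x3 ≤ x2, which forces x2 < x2 — impossible.

Unsatisfiable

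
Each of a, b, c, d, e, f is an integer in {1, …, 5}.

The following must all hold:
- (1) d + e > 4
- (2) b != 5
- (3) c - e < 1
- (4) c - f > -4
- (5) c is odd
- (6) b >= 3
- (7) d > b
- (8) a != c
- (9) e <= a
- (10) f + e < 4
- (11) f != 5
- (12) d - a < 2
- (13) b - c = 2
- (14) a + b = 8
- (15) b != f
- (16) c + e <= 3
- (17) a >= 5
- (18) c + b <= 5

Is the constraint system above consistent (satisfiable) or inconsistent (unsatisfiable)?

The assignment a = 5, b = 3, c = 1, d = 5, e = 1, f = 2 works:
  constraint 1 holds since d + e = 6.
  constraint 3 holds since c - e = 0.
  constraint 4 holds since c - f = -1.
The rest check out directly.

Satisfiable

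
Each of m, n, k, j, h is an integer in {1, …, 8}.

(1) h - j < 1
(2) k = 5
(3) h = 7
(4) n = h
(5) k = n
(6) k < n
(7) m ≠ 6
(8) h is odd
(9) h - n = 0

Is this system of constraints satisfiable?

Constraint 2 fixes k = 5 and constraint 3 fixes h = 7. Constraints 4 and 5 give k = n = h, so k = h. But 5 ≠ 7 — contradiction.

Unsatisfiable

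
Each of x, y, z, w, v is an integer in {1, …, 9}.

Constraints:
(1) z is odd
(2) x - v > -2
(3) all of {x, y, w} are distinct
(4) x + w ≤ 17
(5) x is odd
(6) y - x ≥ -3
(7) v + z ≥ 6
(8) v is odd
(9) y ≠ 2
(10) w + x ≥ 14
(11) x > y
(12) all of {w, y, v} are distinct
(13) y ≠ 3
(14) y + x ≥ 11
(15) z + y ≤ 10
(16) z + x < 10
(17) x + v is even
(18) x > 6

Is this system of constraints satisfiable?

Setting (x, y, z, w, v) = (7, 6, 1, 9, 7) satisfies everything: constraint 2: x - v = 0; constraint 4: x + w = 16, and the others follow.

Satisfiable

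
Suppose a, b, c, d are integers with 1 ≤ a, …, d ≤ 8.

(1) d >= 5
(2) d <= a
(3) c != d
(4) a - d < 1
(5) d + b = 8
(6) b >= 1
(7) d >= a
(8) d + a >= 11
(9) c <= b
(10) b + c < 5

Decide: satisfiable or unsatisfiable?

Take a = 6, b = 2, c = 1, d = 6. Then constraint 4: a - d = 0; constraint 5: d + b = 8; constraint 8: d + a = 12, and every other listed constraint is also met.

Satisfiable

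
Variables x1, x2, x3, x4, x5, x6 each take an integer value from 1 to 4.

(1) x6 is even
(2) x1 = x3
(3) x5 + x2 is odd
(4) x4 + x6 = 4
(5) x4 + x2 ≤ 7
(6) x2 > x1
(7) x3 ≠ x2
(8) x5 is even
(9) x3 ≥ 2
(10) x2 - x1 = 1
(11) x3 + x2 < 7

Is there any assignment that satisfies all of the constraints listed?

Take x1 = 2, x2 = 3, x3 = 2, x4 = 2, x5 = 2, x6 = 2. Then constraint 4: x4 + x6 = 4; constraint 5: x4 + x2 = 5, and every other listed constraint is also met.

Satisfiable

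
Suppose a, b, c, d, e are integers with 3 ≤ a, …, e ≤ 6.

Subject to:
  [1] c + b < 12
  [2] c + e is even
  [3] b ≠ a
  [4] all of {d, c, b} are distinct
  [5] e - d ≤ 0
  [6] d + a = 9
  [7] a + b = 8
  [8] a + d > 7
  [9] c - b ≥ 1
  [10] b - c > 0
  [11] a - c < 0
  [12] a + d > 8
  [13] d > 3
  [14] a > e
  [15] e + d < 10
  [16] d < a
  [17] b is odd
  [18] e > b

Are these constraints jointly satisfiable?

Unsatisfiable

Constraints 5, 10, 11, 16, and 18 give b < e, e ≤ d, d < a, a < c, c < b. Chaining: b < e ≤ d < a < c < b, which forces b < b — impossible.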